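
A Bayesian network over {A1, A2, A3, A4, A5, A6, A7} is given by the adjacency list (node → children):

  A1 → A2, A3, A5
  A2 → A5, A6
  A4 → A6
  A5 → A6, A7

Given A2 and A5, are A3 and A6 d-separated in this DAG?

Enumerating the 4 paths from A3 to A6 and testing each for blocking by {A2, A5}:
  1. A3 ← A1 → A2 → A5 → A6 — A1:fork[open]; A2:chain[blocks]; A5:chain[blocks] ⇒ blocked
  2. A3 ← A1 → A2 → A6 — A1:fork[open]; A2:chain[blocks] ⇒ blocked
  3. A3 ← A1 → A5 ← A2 → A6 — A1:fork[open]; A5:collider[open]; A2:fork[blocks] ⇒ blocked
  4. A3 ← A1 → A5 → A6 — A1:fork[open]; A5:chain[blocks] ⇒ blocked
Every path is blocked, so A3 and A6 are d-separated given {A2, A5}.

Yes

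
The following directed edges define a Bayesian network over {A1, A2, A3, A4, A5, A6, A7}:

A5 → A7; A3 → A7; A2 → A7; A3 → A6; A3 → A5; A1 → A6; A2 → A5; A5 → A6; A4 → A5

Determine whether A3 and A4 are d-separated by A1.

Yes — A3 and A4 are d-separated given {A1}.

Enumerating the 4 paths from A3 to A4 and testing each for blocking by {A1}:
Path 1: A3 → A6 ← A5 ← A4
  A6 is a collider here and neither A6 nor any of its descendants is conditioned on, so the collider stays closed — the path is blocked at A6.
Path 2: A3 → A5 ← A4
  A5 is a collider here and neither A5 nor any of its descendants is conditioned on, so the collider stays closed — the path is blocked at A5.
Path 3: A3 → A7 ← A5 ← A4
  A7 is a collider here and neither A7 nor any of its descendants is conditioned on, so the collider stays closed — the path is blocked at A7.
Path 4: A3 → A7 ← A2 → A5 ← A4
  A7 is a collider here and neither A7 nor any of its descendants is conditioned on, so the collider stays closed — the path is blocked at A7.
All paths are blocked; A3 ⊥ A4 | {A1} holds.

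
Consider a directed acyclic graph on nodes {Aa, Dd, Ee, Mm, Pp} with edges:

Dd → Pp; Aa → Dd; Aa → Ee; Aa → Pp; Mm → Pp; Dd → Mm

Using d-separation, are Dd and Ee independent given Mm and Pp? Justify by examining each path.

3 paths connect Dd and Ee; each must be blocked for d-separation to hold:
Path 1: Dd → Mm → Pp ← Aa → Ee
  Mm is a chain here and Mm is conditioned on, so the path is blocked at Mm.
Path 2: Dd → Pp ← Aa → Ee
  Pp is a collider and Pp is conditioned on, which opens it; Aa is a fork and Aa is not conditioned on — no node blocks this path, so it is active.
Path 3: Dd ← Aa → Ee
  Aa is a fork and Aa is not conditioned on — no node blocks this path, so it is active.
At least one path is unblocked, so d-separation fails.

No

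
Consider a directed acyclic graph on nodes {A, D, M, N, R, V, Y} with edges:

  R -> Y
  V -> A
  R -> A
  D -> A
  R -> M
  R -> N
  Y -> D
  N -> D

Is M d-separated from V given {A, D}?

No

There are 3 undirected paths between M and V; checking each against the conditioning set {A, D}:
Path 1: M ← R → N → D → A ← V
  D is a chain here and D is conditioned on, so the path is blocked at D.
Path 2: M ← R → Y → D → A ← V
  D is a chain here and D is conditioned on, so the path is blocked at D.
Path 3: M ← R → A ← V
  R is a fork and R is not conditioned on; A is a collider and A is conditioned on, which opens it — no node blocks this path, so it is active.
Since the path M ← R → A ← V is active, M and V are not d-separated given {A, D}.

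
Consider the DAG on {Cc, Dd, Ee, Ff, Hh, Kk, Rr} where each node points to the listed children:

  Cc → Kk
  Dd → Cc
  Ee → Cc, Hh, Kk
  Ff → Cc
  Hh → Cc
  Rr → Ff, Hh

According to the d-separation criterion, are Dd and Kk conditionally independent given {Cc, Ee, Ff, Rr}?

Yes

We examine all 4 paths between Dd and Kk:
Path 1: Dd → Cc ← Ff ← Rr → Hh ← Ee → Kk
  Ff is a chain here and Ff is conditioned on, so the path is blocked at Ff.
Path 2: Dd → Cc ← Ee → Kk
  Ee is a fork here and Ee is conditioned on, so the path is blocked at Ee.
Path 3: Dd → Cc ← Hh ← Ee → Kk
  Ee is a fork here and Ee is conditioned on, so the path is blocked at Ee.
Path 4: Dd → Cc → Kk
  Cc is a chain here and Cc is conditioned on, so the path is blocked at Cc.
Since every path is blocked, d-separation holds.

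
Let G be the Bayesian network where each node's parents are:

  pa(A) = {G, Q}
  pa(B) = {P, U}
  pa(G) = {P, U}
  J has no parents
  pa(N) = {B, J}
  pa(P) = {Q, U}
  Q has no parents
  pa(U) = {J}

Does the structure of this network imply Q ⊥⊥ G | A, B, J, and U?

We examine all 5 paths between Q and G:
Path 1: Q → P → G
  P is a chain and P is not conditioned on — no node blocks this path, so it is active.
Path 2: Q → P → B → N ← J → U → G
  B is a chain here and B is conditioned on, so the path is blocked at B.
Path 3: Q → P → B ← U → G
  U is a fork here and U is conditioned on, so the path is blocked at U.
Path 4: Q → P ← U → G
  U is a fork here and U is conditioned on, so the path is blocked at U.
Path 5: Q → A ← G
  A is a collider and A is conditioned on, which opens it — no node blocks this path, so it is active.
At least one path is unblocked, so d-separation fails.

No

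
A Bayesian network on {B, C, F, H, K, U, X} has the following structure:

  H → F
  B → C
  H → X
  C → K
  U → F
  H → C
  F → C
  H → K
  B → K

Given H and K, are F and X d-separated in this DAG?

We examine all 4 paths between F and X:
Path 1: F → C → K ← H → X
  H is a fork here and H is conditioned on, so the path is blocked at H.
Path 2: F → C ← B → K ← H → X
  H is a fork here and H is conditioned on, so the path is blocked at H.
Path 3: F → C ← H → X
  H is a fork here and H is conditioned on, so the path is blocked at H.
Path 4: F ← H → X
  H is a fork here and H is conditioned on, so the path is blocked at H.
Since every path is blocked, d-separation holds.

Yes — F and X are d-separated given {H, K}.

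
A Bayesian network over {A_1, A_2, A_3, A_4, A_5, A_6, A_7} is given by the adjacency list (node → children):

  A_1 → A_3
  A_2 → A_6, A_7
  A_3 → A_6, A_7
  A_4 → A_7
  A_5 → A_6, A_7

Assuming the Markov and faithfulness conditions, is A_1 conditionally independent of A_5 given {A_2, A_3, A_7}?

Yes

Enumerating the 4 paths from A_1 to A_5 and testing each for blocking by {A_2, A_3, A_7}:
Path 1: A_1 → A_3 → A_6 ← A_2 → A_7 ← A_5
  A_3 is a chain here and A_3 is conditioned on, so the path is blocked at A_3.
Path 2: A_1 → A_3 → A_6 ← A_5
  A_3 is a chain here and A_3 is conditioned on, so the path is blocked at A_3.
Path 3: A_1 → A_3 → A_7 ← A_2 → A_6 ← A_5
  A_3 is a chain here and A_3 is conditioned on, so the path is blocked at A_3.
Path 4: A_1 → A_3 → A_7 ← A_5
  A_3 is a chain here and A_3 is conditioned on, so the path is blocked at A_3.
Every path is blocked, so A_1 and A_5 are d-separated given {A_2, A_3, A_7}.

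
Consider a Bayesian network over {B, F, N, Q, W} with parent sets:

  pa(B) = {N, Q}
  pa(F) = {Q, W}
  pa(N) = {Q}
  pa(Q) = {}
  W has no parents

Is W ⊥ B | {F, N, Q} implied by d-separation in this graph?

2 paths connect W and B; each must be blocked for d-separation to hold:
  1. W → F ← Q → B — F:collider[open]; Q:fork[blocks] ⇒ blocked
  2. W → F ← Q → N → B — F:collider[open]; Q:fork[blocks]; N:chain[blocks] ⇒ blocked
All paths are blocked; W ⊥ B | {F, N, Q} holds.

Yes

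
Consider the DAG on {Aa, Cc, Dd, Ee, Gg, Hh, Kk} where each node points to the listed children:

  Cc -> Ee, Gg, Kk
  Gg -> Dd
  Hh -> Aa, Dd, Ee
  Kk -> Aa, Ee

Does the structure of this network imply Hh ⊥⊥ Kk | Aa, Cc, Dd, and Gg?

We examine all 5 paths between Hh and Kk:
  1. Hh → Ee ← Kk — Ee:collider[blocks] ⇒ blocked
  2. Hh → Ee ← Cc → Kk — Ee:collider[blocks]; Cc:fork[blocks] ⇒ blocked
  3. Hh → Dd ← Gg ← Cc → Ee ← Kk — Dd:collider[open]; Gg:chain[blocks]; Cc:fork[blocks]; Ee:collider[blocks] ⇒ blocked
  4. Hh → Dd ← Gg ← Cc → Kk — Dd:collider[open]; Gg:chain[blocks]; Cc:fork[blocks] ⇒ blocked
  5. Hh → Aa ← Kk — Aa:collider[open] ⇒ active
Since the path Hh → Aa ← Kk is active, Hh and Kk are not d-separated given {Aa, Cc, Dd, Gg}.

No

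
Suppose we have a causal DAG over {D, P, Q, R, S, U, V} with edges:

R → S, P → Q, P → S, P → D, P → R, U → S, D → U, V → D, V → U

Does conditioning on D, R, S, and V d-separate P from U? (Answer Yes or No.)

4 paths connect P and U; each must be blocked for d-separation to hold:
Path 1: P → S ← U
  S is a collider and S is conditioned on, which opens it — no node blocks this path, so it is active.
Path 2: P → D ← V → U
  V is a fork here and V is conditioned on, so the path is blocked at V.
Path 3: P → D → U
  D is a chain here and D is conditioned on, so the path is blocked at D.
Path 4: P → R → S ← U
  R is a chain here and R is conditioned on, so the path is blocked at R.
At least one path is unblocked, so d-separation fails.

No — P and U are not d-separated given {D, R, S, V}.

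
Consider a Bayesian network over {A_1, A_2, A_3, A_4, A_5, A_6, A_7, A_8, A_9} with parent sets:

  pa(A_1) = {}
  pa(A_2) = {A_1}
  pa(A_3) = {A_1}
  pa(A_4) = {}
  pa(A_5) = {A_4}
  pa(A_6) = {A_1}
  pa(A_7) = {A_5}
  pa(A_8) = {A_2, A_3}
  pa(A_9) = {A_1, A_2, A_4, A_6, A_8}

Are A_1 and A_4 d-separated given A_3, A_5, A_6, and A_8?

Yes

Enumerating the 6 paths from A_1 to A_4 and testing each for blocking by {A_3, A_5, A_6, A_8}:
Path 1: A_1 → A_6 → A_9 ← A_4
  A_6 is a chain here and A_6 is conditioned on, so the path is blocked at A_6.
Path 2: A_1 → A_2 → A_8 → A_9 ← A_4
  A_8 is a chain here and A_8 is conditioned on, so the path is blocked at A_8.
Path 3: A_1 → A_2 → A_9 ← A_4
  A_9 is a collider here and neither A_9 nor any of its descendants is conditioned on, so the collider stays closed — the path is blocked at A_9.
Path 4: A_1 → A_3 → A_8 ← A_2 → A_9 ← A_4
  A_3 is a chain here and A_3 is conditioned on, so the path is blocked at A_3.
Path 5: A_1 → A_3 → A_8 → A_9 ← A_4
  A_3 is a chain here and A_3 is conditioned on, so the path is blocked at A_3.
Path 6: A_1 → A_9 ← A_4
  A_9 is a collider here and neither A_9 nor any of its descendants is conditioned on, so the collider stays closed — the path is blocked at A_9.
Every path is blocked, so A_1 and A_4 are d-separated given {A_3, A_5, A_6, A_8}.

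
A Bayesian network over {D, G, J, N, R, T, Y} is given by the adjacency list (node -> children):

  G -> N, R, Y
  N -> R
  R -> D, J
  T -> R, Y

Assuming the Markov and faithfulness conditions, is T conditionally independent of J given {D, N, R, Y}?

We examine all 3 paths between T and J:
Path 1: T → Y ← G → N → R → J
  N is a chain here and N is conditioned on, so the path is blocked at N.
Path 2: T → Y ← G → R → J
  R is a chain here and R is conditioned on, so the path is blocked at R.
Path 3: T → R → J
  R is a chain here and R is conditioned on, so the path is blocked at R.
Every path is blocked, so T and J are d-separated given {D, N, R, Y}.

Yes — T and J are d-separated given {D, N, R, Y}.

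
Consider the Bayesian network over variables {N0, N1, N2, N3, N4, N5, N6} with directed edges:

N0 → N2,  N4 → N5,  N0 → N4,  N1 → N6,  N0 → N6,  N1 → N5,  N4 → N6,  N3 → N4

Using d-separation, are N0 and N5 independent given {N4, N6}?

There are 4 undirected paths between N0 and N5; checking each against the conditioning set {N4, N6}:
Path 1: N0 → N4 → N5
  N4 is a chain here and N4 is conditioned on, so the path is blocked at N4.
Path 2: N0 → N4 → N6 ← N1 → N5
  N4 is a chain here and N4 is conditioned on, so the path is blocked at N4.
Path 3: N0 → N6 ← N4 → N5
  N4 is a fork here and N4 is conditioned on, so the path is blocked at N4.
Path 4: N0 → N6 ← N1 → N5
  N6 is a collider and N6 is conditioned on, which opens it; N1 is a fork and N1 is not conditioned on — no node blocks this path, so it is active.
Since the path N0 → N6 ← N1 → N5 is active, N0 and N5 are not d-separated given {N4, N6}.

No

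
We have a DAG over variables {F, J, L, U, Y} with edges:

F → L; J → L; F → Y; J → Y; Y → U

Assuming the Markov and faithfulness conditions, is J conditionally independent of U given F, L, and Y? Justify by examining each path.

Enumerating the 2 paths from J to U and testing each for blocking by {F, L, Y}:
Path 1: J → Y → U
  Y is a chain here and Y is conditioned on, so the path is blocked at Y.
Path 2: J → L ← F → Y → U
  F is a fork here and F is conditioned on, so the path is blocked at F.
Every path is blocked, so J and U are d-separated given {F, L, Y}.

Yes — J and U are d-separated given {F, L, Y}.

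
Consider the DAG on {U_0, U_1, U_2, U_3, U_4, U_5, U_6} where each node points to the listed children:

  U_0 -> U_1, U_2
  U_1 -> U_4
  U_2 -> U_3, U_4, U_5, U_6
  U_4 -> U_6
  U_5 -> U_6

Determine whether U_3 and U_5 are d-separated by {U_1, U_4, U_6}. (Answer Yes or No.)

4 paths connect U_3 and U_5; each must be blocked for d-separation to hold:
  1. U_3 ← U_2 → U_6 ← U_5 — U_2:fork[open]; U_6:collider[open] ⇒ active
  2. U_3 ← U_2 → U_4 → U_6 ← U_5 — U_2:fork[open]; U_4:chain[blocks]; U_6:collider[open] ⇒ blocked
  3. U_3 ← U_2 ← U_0 → U_1 → U_4 → U_6 ← U_5 — U_2:chain[open]; U_0:fork[open]; U_1:chain[blocks]; U_4:chain[blocks]; U_6:collider[open] ⇒ blocked
  4. U_3 ← U_2 → U_5 — U_2:fork[open] ⇒ active
At least one path is unblocked, so d-separation fails.

No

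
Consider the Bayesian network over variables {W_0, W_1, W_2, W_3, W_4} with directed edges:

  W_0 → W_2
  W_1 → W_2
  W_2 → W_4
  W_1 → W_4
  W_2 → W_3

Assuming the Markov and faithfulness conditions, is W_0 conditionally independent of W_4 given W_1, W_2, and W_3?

Yes

2 paths connect W_0 and W_4; each must be blocked for d-separation to hold:
Path 1: W_0 → W_2 ← W_1 → W_4
  W_1 is a fork here and W_1 is conditioned on, so the path is blocked at W_1.
Path 2: W_0 → W_2 → W_4
  W_2 is a chain here and W_2 is conditioned on, so the path is blocked at W_2.
All paths are blocked; W_0 ⊥ W_4 | {W_1, W_2, W_3} holds.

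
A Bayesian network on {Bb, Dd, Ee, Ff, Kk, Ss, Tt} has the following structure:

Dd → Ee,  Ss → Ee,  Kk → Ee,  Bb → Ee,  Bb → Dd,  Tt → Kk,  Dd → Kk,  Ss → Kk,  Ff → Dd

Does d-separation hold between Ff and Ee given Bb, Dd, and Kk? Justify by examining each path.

Yes

Enumerating the 4 paths from Ff to Ee and testing each for blocking by {Bb, Dd, Kk}:
Path 1: Ff → Dd → Ee
  Dd is a chain here and Dd is conditioned on, so the path is blocked at Dd.
Path 2: Ff → Dd ← Bb → Ee
  Bb is a fork here and Bb is conditioned on, so the path is blocked at Bb.
Path 3: Ff → Dd → Kk ← Ss → Ee
  Dd is a chain here and Dd is conditioned on, so the path is blocked at Dd.
Path 4: Ff → Dd → Kk → Ee
  Dd is a chain here and Dd is conditioned on, so the path is blocked at Dd.
All paths are blocked; Ff ⊥ Ee | {Bb, Dd, Kk} holds.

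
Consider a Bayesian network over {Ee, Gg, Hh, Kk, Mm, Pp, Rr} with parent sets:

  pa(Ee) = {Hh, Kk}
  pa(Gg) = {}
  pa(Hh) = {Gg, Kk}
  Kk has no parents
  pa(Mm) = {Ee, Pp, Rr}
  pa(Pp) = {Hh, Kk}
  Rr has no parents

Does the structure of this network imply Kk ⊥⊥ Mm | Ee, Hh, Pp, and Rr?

6 paths connect Kk and Mm; each must be blocked for d-separation to hold:
  1. Kk → Pp ← Hh → Ee → Mm — Pp:collider[open]; Hh:fork[blocks]; Ee:chain[blocks] ⇒ blocked
  2. Kk → Pp → Mm — Pp:chain[blocks] ⇒ blocked
  3. Kk → Ee ← Hh → Pp → Mm — Ee:collider[open]; Hh:fork[blocks]; Pp:chain[blocks] ⇒ blocked
  4. Kk → Ee → Mm — Ee:chain[blocks] ⇒ blocked
  5. Kk → Hh → Pp → Mm — Hh:chain[blocks]; Pp:chain[blocks] ⇒ blocked
  6. Kk → Hh → Ee → Mm — Hh:chain[blocks]; Ee:chain[blocks] ⇒ blocked
Every path is blocked, so Kk and Mm are d-separated given {Ee, Hh, Pp, Rr}.

Yes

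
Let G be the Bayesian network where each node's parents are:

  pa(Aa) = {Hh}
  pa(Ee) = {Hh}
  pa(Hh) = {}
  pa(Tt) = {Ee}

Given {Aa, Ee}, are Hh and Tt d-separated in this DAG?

There is one path between Hh and Tt:
Path 1: Hh → Ee → Tt
  Ee is a chain here and Ee is conditioned on, so the path is blocked at Ee.
Since every path is blocked, d-separation holds.

Yes — Hh and Tt are d-separated given {Aa, Ee}.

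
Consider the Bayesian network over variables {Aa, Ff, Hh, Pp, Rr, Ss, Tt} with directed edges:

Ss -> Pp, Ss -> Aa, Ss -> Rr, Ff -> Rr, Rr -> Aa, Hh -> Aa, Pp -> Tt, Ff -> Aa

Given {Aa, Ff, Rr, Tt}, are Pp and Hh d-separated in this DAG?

There are 3 undirected paths between Pp and Hh; checking each against the conditioning set {Aa, Ff, Rr, Tt}:
Path 1: Pp ← Ss → Aa ← Hh
  Ss is a fork and Ss is not conditioned on; Aa is a collider and Aa is conditioned on, which opens it — no node blocks this path, so it is active.
Path 2: Pp ← Ss → Rr → Aa ← Hh
  Rr is a chain here and Rr is conditioned on, so the path is blocked at Rr.
Path 3: Pp ← Ss → Rr ← Ff → Aa ← Hh
  Ff is a fork here and Ff is conditioned on, so the path is blocked at Ff.
At least one path is unblocked, so d-separation fails.

No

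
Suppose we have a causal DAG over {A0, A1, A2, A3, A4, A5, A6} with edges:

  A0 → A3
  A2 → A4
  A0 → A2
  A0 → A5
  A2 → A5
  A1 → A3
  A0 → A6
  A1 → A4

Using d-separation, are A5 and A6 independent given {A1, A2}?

Enumerating the 3 paths from A5 to A6 and testing each for blocking by {A1, A2}:
Path 1: A5 ← A0 → A6
  A0 is a fork and A0 is not conditioned on — no node blocks this path, so it is active.
Path 2: A5 ← A2 ← A0 → A6
  A2 is a chain here and A2 is conditioned on, so the path is blocked at A2.
Path 3: A5 ← A2 → A4 ← A1 → A3 ← A0 → A6
  A2 is a fork here and A2 is conditioned on, so the path is blocked at A2.
At least one path is unblocked, so d-separation fails.

No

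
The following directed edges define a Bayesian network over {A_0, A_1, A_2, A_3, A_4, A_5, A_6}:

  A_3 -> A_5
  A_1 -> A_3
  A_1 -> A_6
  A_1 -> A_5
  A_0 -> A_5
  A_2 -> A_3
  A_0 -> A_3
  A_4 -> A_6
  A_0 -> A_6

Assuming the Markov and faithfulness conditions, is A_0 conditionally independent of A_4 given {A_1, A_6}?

No — A_0 and A_4 are not d-separated given {A_1, A_6}.

Enumerating the 5 paths from A_0 to A_4 and testing each for blocking by {A_1, A_6}:
Path 1: A_0 → A_3 ← A_1 → A_6 ← A_4
  A_3 is a collider here and neither A_3 nor any of its descendants is conditioned on, so the collider stays closed — the path is blocked at A_3.
Path 2: A_0 → A_3 → A_5 ← A_1 → A_6 ← A_4
  A_5 is a collider here and neither A_5 nor any of its descendants is conditioned on, so the collider stays closed — the path is blocked at A_5.
Path 3: A_0 → A_6 ← A_4
  A_6 is a collider and A_6 is conditioned on, which opens it — no node blocks this path, so it is active.
Path 4: A_0 → A_5 ← A_1 → A_6 ← A_4
  A_5 is a collider here and neither A_5 nor any of its descendants is conditioned on, so the collider stays closed — the path is blocked at A_5.
Path 5: A_0 → A_5 ← A_3 ← A_1 → A_6 ← A_4
  A_5 is a collider here and neither A_5 nor any of its descendants is conditioned on, so the collider stays closed — the path is blocked at A_5.
Since the path A_0 → A_6 ← A_4 is active, A_0 and A_4 are not d-separated given {A_1, A_6}.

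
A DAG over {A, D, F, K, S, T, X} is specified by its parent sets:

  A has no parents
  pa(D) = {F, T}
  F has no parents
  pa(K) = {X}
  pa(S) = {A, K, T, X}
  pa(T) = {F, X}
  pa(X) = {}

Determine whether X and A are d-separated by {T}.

Enumerating the 3 paths from X to A and testing each for blocking by {T}:
Path 1: X → S ← A
  S is a collider here and neither S nor any of its descendants is conditioned on, so the collider stays closed — the path is blocked at S.
Path 2: X → K → S ← A
  S is a collider here and neither S nor any of its descendants is conditioned on, so the collider stays closed — the path is blocked at S.
Path 3: X → T → S ← A
  T is a chain here and T is conditioned on, so the path is blocked at T.
Since every path is blocked, d-separation holds.

Yes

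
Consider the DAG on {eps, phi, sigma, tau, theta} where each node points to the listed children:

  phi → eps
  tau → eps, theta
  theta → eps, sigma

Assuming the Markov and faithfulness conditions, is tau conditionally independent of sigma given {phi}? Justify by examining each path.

No

2 paths connect tau and sigma; each must be blocked for d-separation to hold:
Path 1: tau → theta → sigma
  theta is a chain and theta is not conditioned on — no node blocks this path, so it is active.
Path 2: tau → eps ← theta → sigma
  eps is a collider here and neither eps nor any of its descendants is conditioned on, so the collider stays closed — the path is blocked at eps.
At least one path is unblocked, so d-separation fails.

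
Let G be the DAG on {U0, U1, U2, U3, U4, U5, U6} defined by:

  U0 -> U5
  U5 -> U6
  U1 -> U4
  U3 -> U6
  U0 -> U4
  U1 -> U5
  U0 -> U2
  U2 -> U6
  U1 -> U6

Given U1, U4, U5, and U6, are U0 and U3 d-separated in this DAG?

No

We examine all 5 paths between U0 and U3:
Path 1: U0 → U4 ← U1 → U5 → U6 ← U3
  U1 is a fork here and U1 is conditioned on, so the path is blocked at U1.
Path 2: U0 → U4 ← U1 → U6 ← U3
  U1 is a fork here and U1 is conditioned on, so the path is blocked at U1.
Path 3: U0 → U2 → U6 ← U3
  U2 is a chain and U2 is not conditioned on; U6 is a collider and U6 is conditioned on, which opens it — no node blocks this path, so it is active.
Path 4: U0 → U5 → U6 ← U3
  U5 is a chain here and U5 is conditioned on, so the path is blocked at U5.
Path 5: U0 → U5 ← U1 → U6 ← U3
  U1 is a fork here and U1 is conditioned on, so the path is blocked at U1.
Because an active path exists, U0 and U3 are not d-separated.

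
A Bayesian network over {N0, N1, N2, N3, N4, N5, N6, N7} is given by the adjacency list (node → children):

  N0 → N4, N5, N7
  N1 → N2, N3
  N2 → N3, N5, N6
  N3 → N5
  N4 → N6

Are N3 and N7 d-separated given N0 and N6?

Yes

Enumerating the 6 paths from N3 to N7 and testing each for blocking by {N0, N6}:
Path 1: N3 ← N2 → N6 ← N4 ← N0 → N7
  N0 is a fork here and N0 is conditioned on, so the path is blocked at N0.
Path 2: N3 ← N2 → N5 ← N0 → N7
  N5 is a collider here and neither N5 nor any of its descendants is conditioned on, so the collider stays closed — the path is blocked at N5.
Path 3: N3 ← N1 → N2 → N6 ← N4 ← N0 → N7
  N0 is a fork here and N0 is conditioned on, so the path is blocked at N0.
Path 4: N3 ← N1 → N2 → N5 ← N0 → N7
  N5 is a collider here and neither N5 nor any of its descendants is conditioned on, so the collider stays closed — the path is blocked at N5.
Path 5: N3 → N5 ← N2 → N6 ← N4 ← N0 → N7
  N5 is a collider here and neither N5 nor any of its descendants is conditioned on, so the collider stays closed — the path is blocked at N5.
Path 6: N3 → N5 ← N0 → N7
  N5 is a collider here and neither N5 nor any of its descendants is conditioned on, so the collider stays closed — the path is blocked at N5.
Since every path is blocked, d-separation holds.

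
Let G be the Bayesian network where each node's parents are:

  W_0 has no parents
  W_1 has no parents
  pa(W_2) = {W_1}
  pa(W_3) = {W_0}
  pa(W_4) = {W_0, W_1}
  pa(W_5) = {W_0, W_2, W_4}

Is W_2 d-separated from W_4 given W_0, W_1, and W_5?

We examine all 3 paths between W_2 and W_4:
Path 1: W_2 ← W_1 → W_4
  W_1 is a fork here and W_1 is conditioned on, so the path is blocked at W_1.
Path 2: W_2 → W_5 ← W_0 → W_4
  W_0 is a fork here and W_0 is conditioned on, so the path is blocked at W_0.
Path 3: W_2 → W_5 ← W_4
  W_5 is a collider and W_5 is conditioned on, which opens it — no node blocks this path, so it is active.
Because an active path exists, W_2 and W_4 are not d-separated.

No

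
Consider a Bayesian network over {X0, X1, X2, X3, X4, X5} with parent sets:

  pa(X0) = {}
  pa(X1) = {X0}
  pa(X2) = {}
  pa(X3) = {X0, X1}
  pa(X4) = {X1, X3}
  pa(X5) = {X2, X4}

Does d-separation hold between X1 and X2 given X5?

No

3 paths connect X1 and X2; each must be blocked for d-separation to hold:
  1. X1 → X4 → X5 ← X2 — X4:chain[open]; X5:collider[open] ⇒ active
  2. X1 ← X0 → X3 → X4 → X5 ← X2 — X0:fork[open]; X3:chain[open]; X4:chain[open]; X5:collider[open] ⇒ active
  3. X1 → X3 → X4 → X5 ← X2 — X3:chain[open]; X4:chain[open]; X5:collider[open] ⇒ active
Because an active path exists, X1 and X2 are not d-separated.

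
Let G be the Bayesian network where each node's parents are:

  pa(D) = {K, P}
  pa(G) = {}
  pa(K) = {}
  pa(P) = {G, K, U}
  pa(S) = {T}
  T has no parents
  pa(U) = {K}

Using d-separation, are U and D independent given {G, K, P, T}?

There are 4 undirected paths between U and D; checking each against the conditioning set {G, K, P, T}:
Path 1: U → P → D
  P is a chain here and P is conditioned on, so the path is blocked at P.
Path 2: U → P ← K → D
  K is a fork here and K is conditioned on, so the path is blocked at K.
Path 3: U ← K → D
  K is a fork here and K is conditioned on, so the path is blocked at K.
Path 4: U ← K → P → D
  K is a fork here and K is conditioned on, so the path is blocked at K.
Every path is blocked, so U and D are d-separated given {G, K, P, T}.

Yes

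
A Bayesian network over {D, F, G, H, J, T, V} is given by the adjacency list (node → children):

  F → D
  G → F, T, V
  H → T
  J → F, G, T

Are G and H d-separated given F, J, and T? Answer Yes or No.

No

3 paths connect G and H; each must be blocked for d-separation to hold:
Path 1: G → F ← J → T ← H
  J is a fork here and J is conditioned on, so the path is blocked at J.
Path 2: G ← J → T ← H
  J is a fork here and J is conditioned on, so the path is blocked at J.
Path 3: G → T ← H
  T is a collider and T is conditioned on, which opens it — no node blocks this path, so it is active.
Because an active path exists, G and H are not d-separated.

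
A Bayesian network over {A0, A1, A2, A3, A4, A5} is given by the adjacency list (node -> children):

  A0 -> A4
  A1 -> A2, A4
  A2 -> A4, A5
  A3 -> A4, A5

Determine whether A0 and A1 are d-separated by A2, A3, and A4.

3 paths connect A0 and A1; each must be blocked for d-separation to hold:
Path 1: A0 → A4 ← A1
  A4 is a collider and A4 is conditioned on, which opens it — no node blocks this path, so it is active.
Path 2: A0 → A4 ← A3 → A5 ← A2 ← A1
  A3 is a fork here and A3 is conditioned on, so the path is blocked at A3.
Path 3: A0 → A4 ← A2 ← A1
  A2 is a chain here and A2 is conditioned on, so the path is blocked at A2.
Because an active path exists, A0 and A1 are not d-separated.

No — A0 and A1 are not d-separated given {A2, A3, A4}.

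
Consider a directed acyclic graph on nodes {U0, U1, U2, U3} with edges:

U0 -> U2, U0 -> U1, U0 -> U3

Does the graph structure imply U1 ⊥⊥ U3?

No

There is one path between U1 and U3:
Path 1: U1 ← U0 → U3
  U0 is a fork and U0 is not conditioned on — no node blocks this path, so it is active.
Because an active path exists, U1 and U3 are not d-separated.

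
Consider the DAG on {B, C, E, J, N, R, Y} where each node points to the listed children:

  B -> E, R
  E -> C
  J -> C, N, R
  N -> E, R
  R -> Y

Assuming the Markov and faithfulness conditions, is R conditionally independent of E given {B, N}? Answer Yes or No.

We examine all 5 paths between R and E:
  1. R ← J → C ← E — J:fork[open]; C:collider[blocks] ⇒ blocked
  2. R ← J → N → E — J:fork[open]; N:chain[blocks] ⇒ blocked
  3. R ← B → E — B:fork[blocks] ⇒ blocked
  4. R ← N ← J → C ← E — N:chain[blocks]; J:fork[open]; C:collider[blocks] ⇒ blocked
  5. R ← N → E — N:fork[blocks] ⇒ blocked
Every path is blocked, so R and E are d-separated given {B, N}.

Yes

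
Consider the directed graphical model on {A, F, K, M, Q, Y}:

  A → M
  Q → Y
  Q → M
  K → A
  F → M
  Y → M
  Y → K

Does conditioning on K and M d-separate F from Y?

We examine all 3 paths between F and Y:
Path 1: F → M ← Q → Y
  M is a collider and M is conditioned on, which opens it; Q is a fork and Q is not conditioned on — no node blocks this path, so it is active.
Path 2: F → M ← Y
  M is a collider and M is conditioned on, which opens it — no node blocks this path, so it is active.
Path 3: F → M ← A ← K ← Y
  K is a chain here and K is conditioned on, so the path is blocked at K.
At least one path is unblocked, so d-separation fails.

No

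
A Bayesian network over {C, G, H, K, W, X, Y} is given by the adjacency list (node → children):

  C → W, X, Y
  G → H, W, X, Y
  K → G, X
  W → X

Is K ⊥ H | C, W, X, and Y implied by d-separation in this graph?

There are 6 undirected paths between K and H; checking each against the conditioning set {C, W, X, Y}:
Path 1: K → G → H
  G is a chain and G is not conditioned on — no node blocks this path, so it is active.
Path 2: K → X ← W ← G → H
  W is a chain here and W is conditioned on, so the path is blocked at W.
Path 3: K → X ← W ← C → Y ← G → H
  W is a chain here and W is conditioned on, so the path is blocked at W.
Path 4: K → X ← G → H
  X is a collider and X is conditioned on, which opens it; G is a fork and G is not conditioned on — no node blocks this path, so it is active.
Path 5: K → X ← C → Y ← G → H
  C is a fork here and C is conditioned on, so the path is blocked at C.
Path 6: K → X ← C → W ← G → H
  C is a fork here and C is conditioned on, so the path is blocked at C.
At least one path is unblocked, so d-separation fails.

No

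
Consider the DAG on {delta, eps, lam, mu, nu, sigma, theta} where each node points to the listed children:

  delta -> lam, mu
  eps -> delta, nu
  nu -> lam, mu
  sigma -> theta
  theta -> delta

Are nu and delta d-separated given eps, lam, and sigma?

3 paths connect nu and delta; each must be blocked for d-separation to hold:
Path 1: nu → mu ← delta
  mu is a collider here and neither mu nor any of its descendants is conditioned on, so the collider stays closed — the path is blocked at mu.
Path 2: nu ← eps → delta
  eps is a fork here and eps is conditioned on, so the path is blocked at eps.
Path 3: nu → lam ← delta
  lam is a collider and lam is conditioned on, which opens it — no node blocks this path, so it is active.
Because an active path exists, nu and delta are not d-separated.

No — nu and delta are not d-separated given {eps, lam, sigma}.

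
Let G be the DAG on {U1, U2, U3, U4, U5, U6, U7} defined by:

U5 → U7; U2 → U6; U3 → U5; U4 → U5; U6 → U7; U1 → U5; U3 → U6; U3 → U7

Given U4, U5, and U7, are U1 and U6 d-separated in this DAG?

No

There are 4 undirected paths between U1 and U6; checking each against the conditioning set {U4, U5, U7}:
Path 1: U1 → U5 ← U3 → U6
  U5 is a collider and U5 is conditioned on, which opens it; U3 is a fork and U3 is not conditioned on — no node blocks this path, so it is active.
Path 2: U1 → U5 ← U3 → U7 ← U6
  U5 is a collider and U5 is conditioned on, which opens it; U3 is a fork and U3 is not conditioned on; U7 is a collider and U7 is conditioned on, which opens it — no node blocks this path, so it is active.
Path 3: U1 → U5 → U7 ← U3 → U6
  U5 is a chain here and U5 is conditioned on, so the path is blocked at U5.
Path 4: U1 → U5 → U7 ← U6
  U5 is a chain here and U5 is conditioned on, so the path is blocked at U5.
At least one path is unblocked, so d-separation fails.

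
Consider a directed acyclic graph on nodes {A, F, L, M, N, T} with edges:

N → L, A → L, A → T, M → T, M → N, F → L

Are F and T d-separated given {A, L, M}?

2 paths connect F and T; each must be blocked for d-separation to hold:
Path 1: F → L ← N ← M → T
  M is a fork here and M is conditioned on, so the path is blocked at M.
Path 2: F → L ← A → T
  A is a fork here and A is conditioned on, so the path is blocked at A.
All paths are blocked; F ⊥ T | {A, L, M} holds.

Yes — F and T are d-separated given {A, L, M}.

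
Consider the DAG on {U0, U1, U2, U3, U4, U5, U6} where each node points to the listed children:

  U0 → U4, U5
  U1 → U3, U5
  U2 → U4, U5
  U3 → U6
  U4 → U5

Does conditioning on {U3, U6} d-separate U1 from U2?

Enumerating the 3 paths from U1 to U2 and testing each for blocking by {U3, U6}:
Path 1: U1 → U5 ← U2
  U5 is a collider here and neither U5 nor any of its descendants is conditioned on, so the collider stays closed — the path is blocked at U5.
Path 2: U1 → U5 ← U4 ← U2
  U5 is a collider here and neither U5 nor any of its descendants is conditioned on, so the collider stays closed — the path is blocked at U5.
Path 3: U1 → U5 ← U0 → U4 ← U2
  U5 is a collider here and neither U5 nor any of its descendants is conditioned on, so the collider stays closed — the path is blocked at U5.
Since every path is blocked, d-separation holds.

Yes — U1 and U2 are d-separated given {U3, U6}.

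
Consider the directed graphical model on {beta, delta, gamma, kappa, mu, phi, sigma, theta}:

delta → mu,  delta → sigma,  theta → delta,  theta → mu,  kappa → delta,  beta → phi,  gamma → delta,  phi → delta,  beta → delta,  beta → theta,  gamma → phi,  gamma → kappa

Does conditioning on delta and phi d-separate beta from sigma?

Enumerating the 6 paths from beta to sigma and testing each for blocking by {delta, phi}:
Path 1: beta → delta → sigma
  delta is a chain here and delta is conditioned on, so the path is blocked at delta.
Path 2: beta → theta → delta → sigma
  delta is a chain here and delta is conditioned on, so the path is blocked at delta.
Path 3: beta → theta → mu ← delta → sigma
  mu is a collider here and neither mu nor any of its descendants is conditioned on, so the collider stays closed — the path is blocked at mu.
Path 4: beta → phi → delta → sigma
  phi is a chain here and phi is conditioned on, so the path is blocked at phi.
Path 5: beta → phi ← gamma → delta → sigma
  delta is a chain here and delta is conditioned on, so the path is blocked at delta.
Path 6: beta → phi ← gamma → kappa → delta → sigma
  delta is a chain here and delta is conditioned on, so the path is blocked at delta.
Every path is blocked, so beta and sigma are d-separated given {delta, phi}.

Yes — beta and sigma are d-separated given {delta, phi}.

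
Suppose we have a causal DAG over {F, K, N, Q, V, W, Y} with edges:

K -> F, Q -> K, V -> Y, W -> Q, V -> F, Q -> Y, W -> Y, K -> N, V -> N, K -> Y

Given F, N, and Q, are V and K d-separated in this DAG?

We examine all 5 paths between V and K:
Path 1: V → N ← K
  N is a collider and N is conditioned on, which opens it — no node blocks this path, so it is active.
Path 2: V → F ← K
  F is a collider and F is conditioned on, which opens it — no node blocks this path, so it is active.
Path 3: V → Y ← Q → K
  Y is a collider here and neither Y nor any of its descendants is conditioned on, so the collider stays closed — the path is blocked at Y.
Path 4: V → Y ← W → Q → K
  Y is a collider here and neither Y nor any of its descendants is conditioned on, so the collider stays closed — the path is blocked at Y.
Path 5: V → Y ← K
  Y is a collider here and neither Y nor any of its descendants is conditioned on, so the collider stays closed — the path is blocked at Y.
Since the path V → N ← K is active, V and K are not d-separated given {F, N, Q}.

No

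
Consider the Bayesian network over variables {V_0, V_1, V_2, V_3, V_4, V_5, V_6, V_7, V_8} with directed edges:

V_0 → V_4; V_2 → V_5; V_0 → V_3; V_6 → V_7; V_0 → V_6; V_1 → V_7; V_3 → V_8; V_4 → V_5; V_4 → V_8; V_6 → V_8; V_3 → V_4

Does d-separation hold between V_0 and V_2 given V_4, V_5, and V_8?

There are 5 undirected paths between V_0 and V_2; checking each against the conditioning set {V_4, V_5, V_8}:
Path 1: V_0 → V_3 → V_4 → V_5 ← V_2
  V_4 is a chain here and V_4 is conditioned on, so the path is blocked at V_4.
Path 2: V_0 → V_3 → V_8 ← V_4 → V_5 ← V_2
  V_4 is a fork here and V_4 is conditioned on, so the path is blocked at V_4.
Path 3: V_0 → V_6 → V_8 ← V_3 → V_4 → V_5 ← V_2
  V_4 is a chain here and V_4 is conditioned on, so the path is blocked at V_4.
Path 4: V_0 → V_6 → V_8 ← V_4 → V_5 ← V_2
  V_4 is a fork here and V_4 is conditioned on, so the path is blocked at V_4.
Path 5: V_0 → V_4 → V_5 ← V_2
  V_4 is a chain here and V_4 is conditioned on, so the path is blocked at V_4.
All paths are blocked; V_0 ⊥ V_2 | {V_4, V_5, V_8} holds.

Yes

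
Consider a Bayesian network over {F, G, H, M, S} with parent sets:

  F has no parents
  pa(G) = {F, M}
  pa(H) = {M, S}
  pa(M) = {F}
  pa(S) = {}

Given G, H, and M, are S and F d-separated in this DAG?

We examine all 2 paths between S and F:
  1. S → H ← M ← F — H:collider[open]; M:chain[blocks] ⇒ blocked
  2. S → H ← M → G ← F — H:collider[open]; M:fork[blocks]; G:collider[open] ⇒ blocked
Since every path is blocked, d-separation holds.

Yes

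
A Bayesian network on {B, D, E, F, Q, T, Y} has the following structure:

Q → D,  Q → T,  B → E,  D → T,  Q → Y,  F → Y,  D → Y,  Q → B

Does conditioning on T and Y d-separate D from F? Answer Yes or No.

No

3 paths connect D and F; each must be blocked for d-separation to hold:
Path 1: D ← Q → Y ← F
  Q is a fork and Q is not conditioned on; Y is a collider and Y is conditioned on, which opens it — no node blocks this path, so it is active.
Path 2: D → Y ← F
  Y is a collider and Y is conditioned on, which opens it — no node blocks this path, so it is active.
Path 3: D → T ← Q → Y ← F
  T is a collider and T is conditioned on, which opens it; Q is a fork and Q is not conditioned on; Y is a collider and Y is conditioned on, which opens it — no node blocks this path, so it is active.
Since the path D ← Q → Y ← F is active, D and F are not d-separated given {T, Y}.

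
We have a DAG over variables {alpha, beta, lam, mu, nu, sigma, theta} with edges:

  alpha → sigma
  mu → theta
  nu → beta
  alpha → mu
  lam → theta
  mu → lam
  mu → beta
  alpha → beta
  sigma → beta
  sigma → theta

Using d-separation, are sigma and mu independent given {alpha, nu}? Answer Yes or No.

We examine all 6 paths between sigma and mu:
  1. sigma → beta ← alpha → mu — beta:collider[blocks]; alpha:fork[blocks] ⇒ blocked
  2. sigma → beta ← mu — beta:collider[blocks] ⇒ blocked
  3. sigma ← alpha → beta ← mu — alpha:fork[blocks]; beta:collider[blocks] ⇒ blocked
  4. sigma ← alpha → mu — alpha:fork[blocks] ⇒ blocked
  5. sigma → theta ← lam ← mu — theta:collider[blocks]; lam:chain[open] ⇒ blocked
  6. sigma → theta ← mu — theta:collider[blocks] ⇒ blocked
All paths are blocked; sigma ⊥ mu | {alpha, nu} holds.

Yes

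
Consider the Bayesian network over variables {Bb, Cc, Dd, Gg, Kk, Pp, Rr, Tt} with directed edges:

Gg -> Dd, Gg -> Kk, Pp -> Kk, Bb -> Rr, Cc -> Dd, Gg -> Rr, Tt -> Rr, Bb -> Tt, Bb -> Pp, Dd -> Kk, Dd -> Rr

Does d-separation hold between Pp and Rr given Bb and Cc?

Enumerating the 6 paths from Pp to Rr and testing each for blocking by {Bb, Cc}:
  1. Pp → Kk ← Gg → Rr — Kk:collider[blocks]; Gg:fork[open] ⇒ blocked
  2. Pp → Kk ← Gg → Dd → Rr — Kk:collider[blocks]; Gg:fork[open]; Dd:chain[open] ⇒ blocked
  3. Pp → Kk ← Dd ← Gg → Rr — Kk:collider[blocks]; Dd:chain[open]; Gg:fork[open] ⇒ blocked
  4. Pp → Kk ← Dd → Rr — Kk:collider[blocks]; Dd:fork[open] ⇒ blocked
  5. Pp ← Bb → Tt → Rr — Bb:fork[blocks]; Tt:chain[open] ⇒ blocked
  6. Pp ← Bb → Rr — Bb:fork[blocks] ⇒ blocked
Every path is blocked, so Pp and Rr are d-separated given {Bb, Cc}.

Yes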